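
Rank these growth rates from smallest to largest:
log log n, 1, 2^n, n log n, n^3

Ordered by growth rate: 1 < log log n < n log n < n^3 < 2^n.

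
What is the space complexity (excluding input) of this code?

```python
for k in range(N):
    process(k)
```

Space complexity: O(1).
Only a constant amount of auxiliary storage is used; nothing grows with n.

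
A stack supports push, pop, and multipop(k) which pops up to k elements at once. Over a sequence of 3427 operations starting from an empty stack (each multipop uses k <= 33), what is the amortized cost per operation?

Each element is pushed exactly once and popped at most once (whether by pop or as part of a multipop). So the total number of individual pops over the whole sequence is at most the number of pushes, which is at most 3427. Total work <= 2 * 3427, hence O(1) amortized per operation.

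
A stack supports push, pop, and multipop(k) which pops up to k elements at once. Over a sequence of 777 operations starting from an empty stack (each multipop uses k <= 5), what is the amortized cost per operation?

Each element is pushed exactly once and popped at most once (whether by pop or as part of a multipop). So the total number of individual pops over the whole sequence is at most the number of pushes, which is at most 777. Total work <= 2 * 777, hence O(1) amortized per operation.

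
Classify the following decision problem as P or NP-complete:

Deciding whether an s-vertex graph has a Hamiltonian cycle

This problem is NP-complete: one of Karp's 21 NP-complete problems.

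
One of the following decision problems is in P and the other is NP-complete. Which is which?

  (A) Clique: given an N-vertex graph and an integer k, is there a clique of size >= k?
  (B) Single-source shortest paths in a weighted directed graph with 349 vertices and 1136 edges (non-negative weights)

(A) is NP-complete: complement of Independent Set / Vertex Cover (with k part of the input).
(B) is P: Dijkstra's algorithm runs in O((V+E) log V).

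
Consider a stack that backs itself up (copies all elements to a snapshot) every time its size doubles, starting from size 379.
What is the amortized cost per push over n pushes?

Backups occur at sizes 379, 758, 1516, ..., copying 379 + 758 + 1516 + ... <= 2n elements total (geometric series). Spread over n pushes, the amortized backup cost is O(1) per push.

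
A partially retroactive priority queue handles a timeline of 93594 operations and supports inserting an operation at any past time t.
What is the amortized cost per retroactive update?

Partially retroactive priority queues (Demaine-Iacono-Langerman) allow updates at past times with queries only at the present. With a balanced BST over the m = 93594 timeline events tracking bridges, each retroactive insert or delete is O(log m) amortized.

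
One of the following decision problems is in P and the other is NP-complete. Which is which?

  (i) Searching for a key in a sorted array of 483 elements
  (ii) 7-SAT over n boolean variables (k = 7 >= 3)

(i) is P: binary search runs in O(log n).
(ii) is NP-complete: 3-SAT is NP-complete (Cook-Levin); k-SAT for k>=3 reduces from 3-SAT.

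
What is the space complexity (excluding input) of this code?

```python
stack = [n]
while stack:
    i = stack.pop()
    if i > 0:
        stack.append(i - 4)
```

Space complexity: O(1).
Only a constant amount of auxiliary storage is used; nothing grows with n.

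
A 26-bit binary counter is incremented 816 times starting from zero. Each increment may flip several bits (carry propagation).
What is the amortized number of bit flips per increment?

Bit i flips on every 2^i-th increment, so over 816 increments bit i flips floor(816/2^i) times. Summing over i: total flips < 2 * 816. Amortized: < 2 = O(1) per increment.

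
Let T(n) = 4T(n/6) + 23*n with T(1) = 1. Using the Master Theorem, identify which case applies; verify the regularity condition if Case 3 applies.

a=4, b=6, f(n)=23*n.
log_6(4) = 0.7737 < 1.
f(n) = Omega(n^(0.7737+epsilon)) for some epsilon > 0, so Case 3 is the candidate.
Regularity: a*f(n/b) = 4*23*(n/6)^1 = (4/6)*23*n^1 <= c*f(n) with c = 4/6 < 1. Satisfied.
Case 3: T(n) = Theta(n).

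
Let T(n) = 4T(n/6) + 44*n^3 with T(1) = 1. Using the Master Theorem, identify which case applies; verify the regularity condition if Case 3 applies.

a=4, b=6, f(n)=44*n^3.
log_6(4) = 0.7737 < 3.
f(n) = Omega(n^(0.7737+epsilon)) for some epsilon > 0, so Case 3 is the candidate.
Regularity: a*f(n/b) = 4*44*(n/6)^3 = (4/216)*44*n^3 <= c*f(n) with c = 4/216 < 1. Satisfied.
Case 3: T(n) = Theta(n^3).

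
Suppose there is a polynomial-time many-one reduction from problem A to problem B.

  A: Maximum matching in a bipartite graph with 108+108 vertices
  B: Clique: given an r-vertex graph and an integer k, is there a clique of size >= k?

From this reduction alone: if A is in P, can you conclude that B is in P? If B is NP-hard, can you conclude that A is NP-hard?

A poly-time reduction A <=_p B transfers tractability DOWN (B easy => A easy) and hardness UP (A hard => B hard), not the reverse.
From A in P, the reduction alone does NOT give B in P: any problem in P trivially reduces to SAT, yet SAT is not known to be in P.
From B NP-hard, the reduction alone does NOT give A NP-hard: again, easy problems reduce to hard ones.
(Here in fact A is P and B is NP-complete.)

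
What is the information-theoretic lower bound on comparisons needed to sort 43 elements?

There are 43! = 60415263063373835637355132068513997507264512000000000 possible orderings. Each comparison gives 1 bit. We need at least ceil(log_2(60415263063373835637355132068513997507264512000000000)) = 176 comparisons.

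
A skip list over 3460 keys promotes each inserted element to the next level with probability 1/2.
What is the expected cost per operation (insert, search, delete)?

Expected number of levels is O(log_2(3460)) = O(log n). A search visits O(1) expected nodes per level over O(log n) levels. Insert/delete are a search plus O(1) pointer updates per level. Expected O(log n) per operation.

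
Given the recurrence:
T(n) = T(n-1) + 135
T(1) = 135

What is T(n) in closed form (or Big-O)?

Unrolling: T(n) = T(n-1) + 135 = T(n-2) + 2*135 = ... = T(1) + (n-1)*135 = 135 + (n-1)*135 = 135n.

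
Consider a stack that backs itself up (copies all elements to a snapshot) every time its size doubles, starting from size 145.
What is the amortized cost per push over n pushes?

Backups occur at sizes 145, 290, 580, ..., copying 145 + 290 + 580 + ... <= 2n elements total (geometric series). Spread over n pushes, the amortized backup cost is O(1) per push.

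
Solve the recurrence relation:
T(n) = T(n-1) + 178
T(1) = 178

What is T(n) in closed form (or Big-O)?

Unrolling: T(n) = T(n-1) + 178 = T(n-2) + 2*178 = ... = T(1) + (n-1)*178 = 178 + (n-1)*178 = 178n.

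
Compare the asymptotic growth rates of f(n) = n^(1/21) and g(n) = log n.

f(n) = n^(1/21) grows faster: any positive power of n dominates log n.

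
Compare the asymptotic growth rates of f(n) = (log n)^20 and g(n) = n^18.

g(n) = n^18 grows faster: any positive polynomial dominates any polylog.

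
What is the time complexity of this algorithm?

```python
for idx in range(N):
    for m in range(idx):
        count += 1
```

Time complexity: O(n^2).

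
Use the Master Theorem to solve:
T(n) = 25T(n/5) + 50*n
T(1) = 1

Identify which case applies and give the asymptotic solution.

a=25, b=5, f(n)=50*n.
log_5(25) = 2 > 1.
Since f(n) = O(n^1) is polynomially smaller than n^2, Case 1 applies.
T(n) = Theta(n^2).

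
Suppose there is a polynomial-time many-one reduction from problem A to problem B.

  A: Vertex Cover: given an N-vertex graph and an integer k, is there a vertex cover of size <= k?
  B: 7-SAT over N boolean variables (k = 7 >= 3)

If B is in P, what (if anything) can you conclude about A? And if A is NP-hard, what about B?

A poly-time reduction A <=_p B means any A-instance can be transformed to a B-instance in poly time.
If B is in P: compose the reduction with B's poly-time algorithm to solve A in poly time, so A is in P.
If A is NP-hard: every NP problem reduces to A, which reduces to B; composing reductions, every NP problem reduces to B, so B is NP-hard.
(Here in fact A is NP-complete and B is NP-complete.)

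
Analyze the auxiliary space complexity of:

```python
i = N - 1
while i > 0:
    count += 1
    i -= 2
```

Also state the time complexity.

Space complexity: O(1).
Only a constant amount of auxiliary storage is used; nothing grows with n.
Time complexity: O(n).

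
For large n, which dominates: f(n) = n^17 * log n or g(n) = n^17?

f(n) = n^17 * log n grows faster: extra log n factor -> infinity.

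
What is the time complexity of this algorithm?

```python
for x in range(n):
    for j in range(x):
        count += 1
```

Time complexity: O(n^2).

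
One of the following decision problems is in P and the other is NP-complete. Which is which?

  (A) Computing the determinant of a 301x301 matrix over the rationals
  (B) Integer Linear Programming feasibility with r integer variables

(A) is P: Gaussian elimination runs in O(n^3).
(B) is NP-complete: ILP feasibility is NP-complete (LP relaxation is in P).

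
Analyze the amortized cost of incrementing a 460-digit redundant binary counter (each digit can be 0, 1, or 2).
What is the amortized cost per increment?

A redundant counter on 460 digits allows digit values 0, 1, 2. Increment adds 1 to the least significant digit and carries any 2 to a 0 plus +1 on the next digit. With potential Phi = (number of 2-digits), each increment does O(1) actual work plus a chain of carries, each of which decreases Phi by 1. Amortized O(1).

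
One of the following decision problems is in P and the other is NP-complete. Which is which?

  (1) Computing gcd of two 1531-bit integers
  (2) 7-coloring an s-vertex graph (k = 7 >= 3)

(1) is P: the Euclidean algorithm runs in polynomial time in the bit-length.
(2) is NP-complete: graph k-coloring for k>=3 is NP-complete by reduction from 3-SAT.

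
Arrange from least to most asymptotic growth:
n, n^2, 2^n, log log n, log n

Ordered by growth rate: log log n < log n < n < n^2 < 2^n.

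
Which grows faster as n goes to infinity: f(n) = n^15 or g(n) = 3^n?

g(n) = 3^n grows faster: any exponential with base > 1 dominates every polynomial.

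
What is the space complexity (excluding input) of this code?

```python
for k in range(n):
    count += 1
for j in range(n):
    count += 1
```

Space complexity: O(1).
Only a constant amount of auxiliary storage is used; nothing grows with n.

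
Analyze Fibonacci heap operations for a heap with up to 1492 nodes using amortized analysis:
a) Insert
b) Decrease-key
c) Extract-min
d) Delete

Fibonacci heaps use lazy consolidation. Potential function Phi = t + 2m (t = number of trees, m = marked nodes).
- Insert: O(1) actual, Delta Phi = +1 (one new tree) => O(1) amortized.
- Decrease-key: with c cascading cuts, actual cost is O(c); Delta Phi <= c - 2(c-1) + 2 = 4 - c (c new trees; >= c-1 marks cleared; <= 1 new mark). Amortized O(c) + (4 - c) = O(1).
- Extract-min: O(D(n) + t) actual; consolidation drops t to <= D(n)+1, so Delta Phi pays for the t term. D(n) = O(log n) for n = 1492 => O(log n) amortized.
- Delete: decrease-key to -inf then extract-min = O(log n).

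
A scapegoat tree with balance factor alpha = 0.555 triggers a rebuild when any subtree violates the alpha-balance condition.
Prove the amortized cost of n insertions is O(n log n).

Define potential Phi = c * sum of |size(left(v)) - size(right(v))| over all nodes. An insertion at depth d costs O(d) = O(log n) and increases Phi by O(log n). When a rebuild of subtree of size s occurs, it costs O(s) but reduces Phi by Omega(s). With alpha = 0.555, between rebuilds Omega(s) insertions must occur. Amortized cost per insertion: O(log n).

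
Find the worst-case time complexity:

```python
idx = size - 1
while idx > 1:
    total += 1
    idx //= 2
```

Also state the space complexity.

Time complexity: O(log n).
Space complexity: O(1).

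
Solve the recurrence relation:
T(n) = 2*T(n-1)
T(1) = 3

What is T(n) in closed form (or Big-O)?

Each step multiplies by 2. T(n) = T(1)*2^(n-1) = 3*2^(n-1).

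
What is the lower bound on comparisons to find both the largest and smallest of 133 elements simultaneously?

Pair elements first (floor(133/2) comparisons), then find max among winners and min among losers. Total: ceil(3*133/2) - 2 = 198 comparisons.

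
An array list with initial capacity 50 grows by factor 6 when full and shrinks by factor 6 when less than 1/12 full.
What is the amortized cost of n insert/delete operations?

Using potential function Phi = |6*size - capacity|. Resizing costs are offset by potential release. Amortized O(1) per operation.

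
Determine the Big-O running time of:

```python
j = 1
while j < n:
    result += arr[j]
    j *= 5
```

Time complexity: O(log n).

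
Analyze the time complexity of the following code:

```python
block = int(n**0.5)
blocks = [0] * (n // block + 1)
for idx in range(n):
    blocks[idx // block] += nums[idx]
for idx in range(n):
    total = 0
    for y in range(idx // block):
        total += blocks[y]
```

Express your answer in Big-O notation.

Time complexity: O(n * sqrt(n)).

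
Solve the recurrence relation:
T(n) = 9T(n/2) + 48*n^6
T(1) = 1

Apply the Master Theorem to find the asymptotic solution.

a=9, b=2, f(n)=48*n^6. log_2(9) = 3.17 < 6. Case 3: T(n) = O(n^6).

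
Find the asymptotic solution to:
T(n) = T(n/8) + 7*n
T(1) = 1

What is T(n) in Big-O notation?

Geometric series: 7*n*(1 + 1/8 + 1/8^2 + ...) = O(n). T(n) = O(n).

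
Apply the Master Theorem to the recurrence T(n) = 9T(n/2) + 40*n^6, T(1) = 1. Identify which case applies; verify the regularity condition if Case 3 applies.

a=9, b=2, f(n)=40*n^6.
log_2(9) = 3.17 < 6.
f(n) = Omega(n^(3.17+epsilon)) for some epsilon > 0, so Case 3 is the candidate.
Regularity: a*f(n/b) = 9*40*(n/2)^6 = (9/64)*40*n^6 <= c*f(n) with c = 9/64 < 1. Satisfied.
Case 3: T(n) = Theta(n^6).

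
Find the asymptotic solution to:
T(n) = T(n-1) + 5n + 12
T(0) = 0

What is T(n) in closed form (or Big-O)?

Dominant term in sum is 5*sum(i, i=1..n) = 5*n*(n+1)/2 = O(n^2).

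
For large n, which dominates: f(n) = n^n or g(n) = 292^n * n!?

g(n) = 292^n * n! grows faster: by Stirling n! ~ sqrt(2 pi n)(n/e)^n, so 292^n n! / n^n ~ (292/e)^n sqrt(2 pi n) -> infinity since 292/e > 1.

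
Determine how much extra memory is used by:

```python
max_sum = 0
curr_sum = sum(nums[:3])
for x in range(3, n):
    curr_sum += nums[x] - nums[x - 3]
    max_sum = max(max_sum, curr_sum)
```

Space complexity: O(1).
Only a constant amount of auxiliary storage is used; nothing grows with n.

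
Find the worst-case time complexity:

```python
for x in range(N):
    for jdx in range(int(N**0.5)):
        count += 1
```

Time complexity: O(n * sqrt(n)).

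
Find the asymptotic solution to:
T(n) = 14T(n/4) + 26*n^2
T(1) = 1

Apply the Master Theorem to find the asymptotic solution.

a=14, b=4, f(n)=26*n^2. log_4(14) = 1.904 < 2. Case 3: T(n) = O(n^2).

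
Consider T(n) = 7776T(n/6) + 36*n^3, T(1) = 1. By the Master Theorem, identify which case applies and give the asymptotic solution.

a=7776, b=6, f(n)=36*n^3.
log_6(7776) = 5 > 3.
Since f(n) = O(n^3) is polynomially smaller than n^5, Case 1 applies.
T(n) = Theta(n^5).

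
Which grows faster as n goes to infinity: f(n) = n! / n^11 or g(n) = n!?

g(n) = n! grows faster: the ratio n!/(n!/n^11) = n^11 -> infinity.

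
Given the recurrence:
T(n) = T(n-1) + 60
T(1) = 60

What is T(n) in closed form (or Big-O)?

Unrolling: T(n) = T(n-1) + 60 = T(n-2) + 2*60 = ... = T(1) + (n-1)*60 = 60 + (n-1)*60 = 60n.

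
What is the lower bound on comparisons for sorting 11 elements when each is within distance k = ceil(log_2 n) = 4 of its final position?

Partition the 11 positions into floor(n/k) blocks of k = 4 consecutive positions; any permutation within a block keeps every element within k of its final position, so there are at least (k!)^(n/k) distinguishable inputs. Lower bound: log_2((k!)^(n/k)) = (n/k) * log_2(k!) = Theta(n log k); with k = ceil(log_2 n), this is Omega(n log log n).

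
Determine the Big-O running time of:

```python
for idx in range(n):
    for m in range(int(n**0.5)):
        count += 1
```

Time complexity: O(n * sqrt(n)).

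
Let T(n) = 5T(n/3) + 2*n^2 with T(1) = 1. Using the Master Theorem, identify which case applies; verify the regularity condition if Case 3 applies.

a=5, b=3, f(n)=2*n^2.
log_3(5) = 1.465 < 2.
f(n) = Omega(n^(1.465+epsilon)) for some epsilon > 0, so Case 3 is the candidate.
Regularity: a*f(n/b) = 5*2*(n/3)^2 = (5/9)*2*n^2 <= c*f(n) with c = 5/9 < 1. Satisfied.
Case 3: T(n) = Theta(n^2).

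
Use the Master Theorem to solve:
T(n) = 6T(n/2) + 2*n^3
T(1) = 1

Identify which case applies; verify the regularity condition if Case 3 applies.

a=6, b=2, f(n)=2*n^3.
log_2(6) = 2.585 < 3.
f(n) = Omega(n^(2.585+epsilon)) for some epsilon > 0, so Case 3 is the candidate.
Regularity: a*f(n/b) = 6*2*(n/2)^3 = (6/8)*2*n^3 <= c*f(n) with c = 6/8 < 1. Satisfied.
Case 3: T(n) = Theta(n^3).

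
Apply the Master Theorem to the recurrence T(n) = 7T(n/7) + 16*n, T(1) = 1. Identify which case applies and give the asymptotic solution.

a=7, b=7, f(n)=16*n.
log_7(7) = 1, so n^(log_b(a)) = n.
f(n) = Theta(n), so Case 2 applies.
T(n) = Theta(n log n).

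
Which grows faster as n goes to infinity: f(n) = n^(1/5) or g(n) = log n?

f(n) = n^(1/5) grows faster: any positive power of n dominates log n.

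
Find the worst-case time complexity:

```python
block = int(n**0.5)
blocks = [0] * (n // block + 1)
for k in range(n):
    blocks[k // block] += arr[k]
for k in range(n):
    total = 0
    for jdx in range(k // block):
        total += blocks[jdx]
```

Time complexity: O(n * sqrt(n)).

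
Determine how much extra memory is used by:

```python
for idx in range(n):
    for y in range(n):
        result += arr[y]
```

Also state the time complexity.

Space complexity: O(1).
Only a constant amount of auxiliary storage is used; nothing grows with n.
Time complexity: O(n^2).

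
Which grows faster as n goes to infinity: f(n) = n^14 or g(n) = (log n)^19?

f(n) = n^14 grows faster: any positive polynomial dominates any polylog.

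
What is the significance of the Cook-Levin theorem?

The Cook-Levin theorem proves that SAT is NP-complete. It was the first problem shown to be NP-complete, establishing the foundation for proving other problems NP-complete via reductions from SAT.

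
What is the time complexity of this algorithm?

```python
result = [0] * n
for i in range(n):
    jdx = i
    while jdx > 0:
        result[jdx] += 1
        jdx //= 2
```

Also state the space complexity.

Time complexity: O(n log n).
Space complexity: O(n).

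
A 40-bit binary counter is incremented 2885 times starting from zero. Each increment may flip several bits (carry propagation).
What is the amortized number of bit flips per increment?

Bit i flips on every 2^i-th increment, so over 2885 increments bit i flips floor(2885/2^i) times. Summing over i: total flips < 2 * 2885. Amortized: < 2 = O(1) per increment.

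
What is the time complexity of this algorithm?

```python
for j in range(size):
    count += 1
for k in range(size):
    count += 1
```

Time complexity: O(n).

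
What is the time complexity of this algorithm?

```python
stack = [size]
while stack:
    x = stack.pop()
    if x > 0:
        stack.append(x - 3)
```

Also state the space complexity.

Time complexity: O(n).
Space complexity: O(1).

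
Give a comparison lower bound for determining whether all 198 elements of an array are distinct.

In the algebraic decision-tree model, the YES region for element distinctness on 198 elements has 198! connected components (one per ordering). Ben-Or's theorem then gives a lower bound of Omega(log(n!)) = Omega(n log n).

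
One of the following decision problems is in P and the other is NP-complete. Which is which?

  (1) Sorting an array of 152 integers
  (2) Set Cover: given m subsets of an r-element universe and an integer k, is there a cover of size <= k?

(1) is P: merge sort runs in O(n log n).
(2) is NP-complete: one of Karp's 21 NP-complete problems (with k part of the input).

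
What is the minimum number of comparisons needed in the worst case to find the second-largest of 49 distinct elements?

Lower bound: finding the max needs 49-1 comparisons. By the adversary weight-doubling argument, the max must personally win >= ceil(log_2(49)) = 6 comparisons; the 2nd-largest is among those 6 losers, needing 6-1 more comparisons. Total >= 49-1 + 6-1 = 53. A balanced knockout tournament achieves this.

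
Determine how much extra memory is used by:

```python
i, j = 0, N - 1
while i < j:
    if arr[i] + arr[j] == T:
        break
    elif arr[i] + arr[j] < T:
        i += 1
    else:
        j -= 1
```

Space complexity: O(1).
Only a constant amount of auxiliary storage is used; nothing grows with n.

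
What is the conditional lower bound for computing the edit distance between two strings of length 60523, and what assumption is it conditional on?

Under SETH (the Strong Exponential Time Hypothesis), edit distance on length-60523 strings cannot be computed in O(n^(2-epsilon)) time for any epsilon > 0 (Backurs-Indyk). The reduction is from CNF-SAT via the orthogonal vectors problem.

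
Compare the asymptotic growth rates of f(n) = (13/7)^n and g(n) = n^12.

f(n) = (13/7)^n grows faster: (13/7)^n is exponential with base 13/7 > 1, dominating every polynomial.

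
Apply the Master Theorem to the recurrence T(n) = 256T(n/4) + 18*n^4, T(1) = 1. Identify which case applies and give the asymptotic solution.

a=256, b=4, f(n)=18*n^4.
log_4(256) = 4, so n^(log_b(a)) = n^4.
f(n) = Theta(n^4), so Case 2 applies.
T(n) = Theta(n^4 log n).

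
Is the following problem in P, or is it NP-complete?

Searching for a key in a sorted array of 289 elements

This problem is in P: binary search runs in O(log n).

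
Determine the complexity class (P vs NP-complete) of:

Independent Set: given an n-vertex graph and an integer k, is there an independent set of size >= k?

This problem is NP-complete: complement of Clique (with k part of the input).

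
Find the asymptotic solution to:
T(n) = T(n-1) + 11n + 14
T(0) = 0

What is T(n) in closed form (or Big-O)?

Dominant term in sum is 11*sum(i, i=1..n) = 11*n*(n+1)/2 = O(n^2).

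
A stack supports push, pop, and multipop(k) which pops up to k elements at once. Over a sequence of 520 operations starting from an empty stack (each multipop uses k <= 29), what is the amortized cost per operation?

Each element is pushed exactly once and popped at most once (whether by pop or as part of a multipop). So the total number of individual pops over the whole sequence is at most the number of pushes, which is at most 520. Total work <= 2 * 520, hence O(1) amortized per operation.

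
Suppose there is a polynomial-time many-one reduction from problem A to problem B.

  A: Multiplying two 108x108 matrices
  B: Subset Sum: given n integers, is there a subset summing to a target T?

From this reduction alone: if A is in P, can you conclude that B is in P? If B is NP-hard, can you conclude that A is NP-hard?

A poly-time reduction A <=_p B transfers tractability DOWN (B easy => A easy) and hardness UP (A hard => B hard), not the reverse.
From A in P, the reduction alone does NOT give B in P: any problem in P trivially reduces to SAT, yet SAT is not known to be in P.
From B NP-hard, the reduction alone does NOT give A NP-hard: again, easy problems reduce to hard ones.
(Here in fact A is P and B is NP-complete.)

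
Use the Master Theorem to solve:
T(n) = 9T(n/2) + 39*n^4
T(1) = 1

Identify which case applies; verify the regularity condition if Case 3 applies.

a=9, b=2, f(n)=39*n^4.
log_2(9) = 3.17 < 4.
f(n) = Omega(n^(3.17+epsilon)) for some epsilon > 0, so Case 3 is the candidate.
Regularity: a*f(n/b) = 9*39*(n/2)^4 = (9/16)*39*n^4 <= c*f(n) with c = 9/16 < 1. Satisfied.
Case 3: T(n) = Theta(n^4).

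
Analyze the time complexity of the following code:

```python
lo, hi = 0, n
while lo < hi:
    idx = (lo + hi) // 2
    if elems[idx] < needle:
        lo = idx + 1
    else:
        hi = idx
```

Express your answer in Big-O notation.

Time complexity: O(log n).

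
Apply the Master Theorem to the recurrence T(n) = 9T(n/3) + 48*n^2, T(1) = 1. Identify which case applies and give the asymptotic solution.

a=9, b=3, f(n)=48*n^2.
log_3(9) = 2, so n^(log_b(a)) = n^2.
f(n) = Theta(n^2), so Case 2 applies.
T(n) = Theta(n^2 log n).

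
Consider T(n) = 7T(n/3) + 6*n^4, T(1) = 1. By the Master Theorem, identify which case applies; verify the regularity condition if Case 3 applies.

a=7, b=3, f(n)=6*n^4.
log_3(7) = 1.771 < 4.
f(n) = Omega(n^(1.771+epsilon)) for some epsilon > 0, so Case 3 is the candidate.
Regularity: a*f(n/b) = 7*6*(n/3)^4 = (7/81)*6*n^4 <= c*f(n) with c = 7/81 < 1. Satisfied.
Case 3: T(n) = Theta(n^4).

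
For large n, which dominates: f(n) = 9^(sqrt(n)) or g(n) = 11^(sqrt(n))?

g(n) = 11^(sqrt(n)) grows faster: ratio is (11/9)^(sqrt(n)) -> infinity since 11/9 > 1.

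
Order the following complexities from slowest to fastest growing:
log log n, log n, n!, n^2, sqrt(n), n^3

Ordered by growth rate: log log n < log n < sqrt(n) < n^2 < n^3 < n!.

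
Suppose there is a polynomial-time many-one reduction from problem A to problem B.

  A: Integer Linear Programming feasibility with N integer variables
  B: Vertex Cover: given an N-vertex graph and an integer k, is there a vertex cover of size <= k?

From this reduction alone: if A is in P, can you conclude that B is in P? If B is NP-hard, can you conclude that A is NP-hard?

A poly-time reduction A <=_p B transfers tractability DOWN (B easy => A easy) and hardness UP (A hard => B hard), not the reverse.
From A in P, the reduction alone does NOT give B in P: any problem in P trivially reduces to SAT, yet SAT is not known to be in P.
From B NP-hard, the reduction alone does NOT give A NP-hard: again, easy problems reduce to hard ones.
(Here in fact A is NP-complete and B is NP-complete.)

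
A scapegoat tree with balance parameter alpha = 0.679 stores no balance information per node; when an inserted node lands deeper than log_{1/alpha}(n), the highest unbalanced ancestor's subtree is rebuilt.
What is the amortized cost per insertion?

Search/insert path is O(log n). A rebuild of a subtree of size s costs O(s), but with alpha = 0.679 at least Omega(s) insertions must have occurred in that subtree since its last rebuild. Charging O(1) of the rebuild to each such insertion gives O(log n) amortized.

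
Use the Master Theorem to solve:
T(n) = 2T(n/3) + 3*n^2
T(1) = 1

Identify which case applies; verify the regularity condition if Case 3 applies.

a=2, b=3, f(n)=3*n^2.
log_3(2) = 0.6309 < 2.
f(n) = Omega(n^(0.6309+epsilon)) for some epsilon > 0, so Case 3 is the candidate.
Regularity: a*f(n/b) = 2*3*(n/3)^2 = (2/9)*3*n^2 <= c*f(n) with c = 2/9 < 1. Satisfied.
Case 3: T(n) = Theta(n^2).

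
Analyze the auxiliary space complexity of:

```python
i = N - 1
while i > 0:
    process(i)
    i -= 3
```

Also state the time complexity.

Space complexity: O(1).
Only a constant amount of auxiliary storage is used; nothing grows with n.
Time complexity: O(n).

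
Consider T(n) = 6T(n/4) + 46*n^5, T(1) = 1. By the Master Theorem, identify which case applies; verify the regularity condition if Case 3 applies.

a=6, b=4, f(n)=46*n^5.
log_4(6) = 1.292 < 5.
f(n) = Omega(n^(1.292+epsilon)) for some epsilon > 0, so Case 3 is the candidate.
Regularity: a*f(n/b) = 6*46*(n/4)^5 = (6/1024)*46*n^5 <= c*f(n) with c = 6/1024 < 1. Satisfied.
Case 3: T(n) = Theta(n^5).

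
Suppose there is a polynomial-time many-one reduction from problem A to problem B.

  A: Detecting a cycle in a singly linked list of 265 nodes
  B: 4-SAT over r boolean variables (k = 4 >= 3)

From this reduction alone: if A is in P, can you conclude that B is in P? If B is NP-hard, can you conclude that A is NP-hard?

A poly-time reduction A <=_p B transfers tractability DOWN (B easy => A easy) and hardness UP (A hard => B hard), not the reverse.
From A in P, the reduction alone does NOT give B in P: any problem in P trivially reduces to SAT, yet SAT is not known to be in P.
From B NP-hard, the reduction alone does NOT give A NP-hard: again, easy problems reduce to hard ones.
(Here in fact A is P and B is NP-complete.)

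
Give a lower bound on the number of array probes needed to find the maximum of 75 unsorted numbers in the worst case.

Adversary: any unprobed cell could hold a value larger than everything seen so far. If fewer than 75 cells are probed, the adversary places the max in an unprobed cell. So all 75 cells must be examined; together with 75-1 comparisons this is tight.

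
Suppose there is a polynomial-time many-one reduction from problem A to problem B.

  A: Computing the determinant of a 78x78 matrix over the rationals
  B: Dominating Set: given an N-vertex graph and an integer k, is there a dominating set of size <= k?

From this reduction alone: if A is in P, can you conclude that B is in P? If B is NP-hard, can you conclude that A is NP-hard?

A poly-time reduction A <=_p B transfers tractability DOWN (B easy => A easy) and hardness UP (A hard => B hard), not the reverse.
From A in P, the reduction alone does NOT give B in P: any problem in P trivially reduces to SAT, yet SAT is not known to be in P.
From B NP-hard, the reduction alone does NOT give A NP-hard: again, easy problems reduce to hard ones.
(Here in fact A is P and B is NP-complete.)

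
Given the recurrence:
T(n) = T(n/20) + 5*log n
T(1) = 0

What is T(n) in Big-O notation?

Each of the log_20(n) levels adds O(log n). T(n) = O(log^2 n).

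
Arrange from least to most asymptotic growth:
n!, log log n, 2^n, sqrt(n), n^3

Ordered by growth rate: log log n < sqrt(n) < n^3 < 2^n < n!.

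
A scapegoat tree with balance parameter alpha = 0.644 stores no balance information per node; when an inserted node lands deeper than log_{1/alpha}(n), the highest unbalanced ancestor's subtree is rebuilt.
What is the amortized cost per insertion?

Search/insert path is O(log n). A rebuild of a subtree of size s costs O(s), but with alpha = 0.644 at least Omega(s) insertions must have occurred in that subtree since its last rebuild. Charging O(1) of the rebuild to each such insertion gives O(log n) amortized.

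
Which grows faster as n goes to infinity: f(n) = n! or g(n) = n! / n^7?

f(n) = n! grows faster: the ratio n!/(n!/n^7) = n^7 -> infinity.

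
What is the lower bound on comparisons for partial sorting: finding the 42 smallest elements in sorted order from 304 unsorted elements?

Finding 42 smallest of 304 in sorted order: Omega(304) to identify the 42 smallest, plus Omega(42 log 42) to sort them. Total: Omega(n + k log k).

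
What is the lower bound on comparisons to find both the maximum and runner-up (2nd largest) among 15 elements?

Lower bound: finding the max needs 15-1 comparisons. By an adversary weight-doubling argument, the maximum element must personally win at least ceil(log_2(15)) = 4 comparisons in any correct algorithm. The 2nd largest is among those 4 direct losers, and distinguishing it requires 4-1 more comparisons. Total >= 15-1 + 4-1 = 17. A balanced tournament achieves this bound exactly.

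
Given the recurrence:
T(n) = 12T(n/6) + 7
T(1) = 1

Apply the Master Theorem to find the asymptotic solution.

a=12, b=6, f(n)=7. log_6(12) = 1.387. Case 1 of Master Theorem: T(n) = O(n^1.387).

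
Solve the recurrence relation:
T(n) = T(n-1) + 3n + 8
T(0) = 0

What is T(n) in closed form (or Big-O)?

Dominant term in sum is 3*sum(i, i=1..n) = 3*n*(n+1)/2 = O(n^2).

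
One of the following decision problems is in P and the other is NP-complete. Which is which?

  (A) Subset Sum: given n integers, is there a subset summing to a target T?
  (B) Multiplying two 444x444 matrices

(A) is NP-complete: one of Karp's 21 NP-complete problems.
(B) is P: the schoolbook algorithm runs in O(n^3).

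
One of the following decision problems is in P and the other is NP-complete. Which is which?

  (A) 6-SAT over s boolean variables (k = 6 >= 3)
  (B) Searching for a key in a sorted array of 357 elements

(A) is NP-complete: 3-SAT is NP-complete (Cook-Levin); k-SAT for k>=3 reduces from 3-SAT.
(B) is P: binary search runs in O(log n).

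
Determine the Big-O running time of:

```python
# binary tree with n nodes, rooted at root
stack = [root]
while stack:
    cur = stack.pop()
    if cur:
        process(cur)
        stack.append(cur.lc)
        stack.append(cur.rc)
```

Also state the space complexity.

Time complexity: O(n).
Space complexity: O(n).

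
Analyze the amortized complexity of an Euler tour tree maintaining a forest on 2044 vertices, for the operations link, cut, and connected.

An Euler tour tree stores each tree's Euler tour as a balanced BST keyed by tour position. On 2044 vertices: link concatenates two tours via O(1) splits/joins of size <= 2*2044 (O(log n)); cut splits the tour at the two occurrences of the edge (O(log n)); connected compares BST roots (O(log n) to find the root). All O(log n) amortized.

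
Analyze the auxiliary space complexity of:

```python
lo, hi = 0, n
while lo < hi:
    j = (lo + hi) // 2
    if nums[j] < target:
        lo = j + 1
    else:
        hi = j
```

Space complexity: O(1).
Only a constant amount of auxiliary storage is used; nothing grows with n.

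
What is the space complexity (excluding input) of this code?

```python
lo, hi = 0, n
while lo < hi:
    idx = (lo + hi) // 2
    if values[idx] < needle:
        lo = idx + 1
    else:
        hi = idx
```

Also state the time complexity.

Space complexity: O(1).
Only a constant amount of auxiliary storage is used; nothing grows with n.
Time complexity: O(log n).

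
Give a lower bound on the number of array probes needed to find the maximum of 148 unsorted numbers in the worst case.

Adversary: any unprobed cell could hold a value larger than everything seen so far. If fewer than 148 cells are probed, the adversary places the max in an unprobed cell. So all 148 cells must be examined; together with 148-1 comparisons this is tight.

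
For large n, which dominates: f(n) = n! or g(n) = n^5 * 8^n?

f(n) = n! grows faster: by Stirling n! ~ (n/e)^n sqrt(2*pi*n); (n/e)^n eventually dominates n^5 * 8^n.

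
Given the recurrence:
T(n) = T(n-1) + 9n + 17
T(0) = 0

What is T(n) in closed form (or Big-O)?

Dominant term in sum is 9*sum(i, i=1..n) = 9*n*(n+1)/2 = O(n^2).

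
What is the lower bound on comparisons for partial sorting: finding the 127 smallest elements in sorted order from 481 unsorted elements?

Finding 127 smallest of 481 in sorted order: Omega(481) to identify the 127 smallest, plus Omega(127 log 127) to sort them. Total: Omega(n + k log k).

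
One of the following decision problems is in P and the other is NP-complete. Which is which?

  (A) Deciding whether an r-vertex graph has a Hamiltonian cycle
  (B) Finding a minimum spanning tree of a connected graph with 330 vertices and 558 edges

(A) is NP-complete: one of Karp's 21 NP-complete problems.
(B) is P: Kruskal's / Prim's algorithms run in polynomial time.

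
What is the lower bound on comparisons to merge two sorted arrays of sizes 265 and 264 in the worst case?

Adversary: with |265 - 264| <= 1 the inputs can be fully interleaved so that every adjacent pair in the merged output comes from different arrays. Then each of the 528 adjacent pairs must be directly compared, or the algorithm cannot determine their relative order. Standard merge meets this bound.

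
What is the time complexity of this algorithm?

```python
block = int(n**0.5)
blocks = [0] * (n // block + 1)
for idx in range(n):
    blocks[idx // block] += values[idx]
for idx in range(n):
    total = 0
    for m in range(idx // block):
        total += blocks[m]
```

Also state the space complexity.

Time complexity: O(n * sqrt(n)).
Space complexity: O(sqrt(n)).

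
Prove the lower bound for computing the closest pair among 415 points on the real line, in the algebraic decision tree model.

Reduction from element distinctness: given 415 reals, the closest-pair distance is 0 iff two are equal. Element distinctness has an Omega(n log n) lower bound in the algebraic decision tree model (Ben-Or). Therefore closest pair on a line also requires Omega(n log n). Sorting then a linear scan achieves this.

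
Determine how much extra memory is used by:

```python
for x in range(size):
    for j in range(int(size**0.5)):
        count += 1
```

Space complexity: O(1).
Only a constant amount of auxiliary storage is used; nothing grows with n.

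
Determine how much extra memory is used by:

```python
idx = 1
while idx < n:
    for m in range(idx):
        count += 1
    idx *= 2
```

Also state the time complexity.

Space complexity: O(1).
Only a constant amount of auxiliary storage is used; nothing grows with n.
Time complexity: O(n).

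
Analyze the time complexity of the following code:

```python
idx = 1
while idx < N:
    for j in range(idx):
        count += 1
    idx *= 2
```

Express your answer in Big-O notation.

Time complexity: O(n).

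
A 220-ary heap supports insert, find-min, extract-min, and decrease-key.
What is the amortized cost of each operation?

The 220-ary heap has height O(log_220 n). Insert sifts up: O(log_220 n). Find-min reads the root: O(1). Extract-min sifts down comparing 220 children per level: O(220 * log_220 n). Decrease-key sifts up: O(log_220 n).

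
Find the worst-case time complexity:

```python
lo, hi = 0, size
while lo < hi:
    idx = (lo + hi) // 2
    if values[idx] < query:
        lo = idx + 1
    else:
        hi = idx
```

Time complexity: O(log n).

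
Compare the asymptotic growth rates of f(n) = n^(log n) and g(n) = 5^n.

g(n) = 5^n grows faster: take logs: log(n^(log n)) = (log n)^2, log(5^n) = n log 5; n dominates (log n)^2.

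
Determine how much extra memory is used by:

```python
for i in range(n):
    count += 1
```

Space complexity: O(1).
Only a constant amount of auxiliary storage is used; nothing grows with n.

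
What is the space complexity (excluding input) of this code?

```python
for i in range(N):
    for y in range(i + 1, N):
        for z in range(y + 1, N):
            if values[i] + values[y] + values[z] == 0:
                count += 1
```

Space complexity: O(1).
Only a constant amount of auxiliary storage is used; nothing grows with n.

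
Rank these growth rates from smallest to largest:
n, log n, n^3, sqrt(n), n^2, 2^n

Ordered by growth rate: log n < sqrt(n) < n < n^2 < n^3 < 2^n.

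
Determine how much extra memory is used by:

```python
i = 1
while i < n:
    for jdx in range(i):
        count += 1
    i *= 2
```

Space complexity: O(1).
Only a constant amount of auxiliary storage is used; nothing grows with n.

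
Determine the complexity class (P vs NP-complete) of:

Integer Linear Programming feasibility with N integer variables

This problem is NP-complete: ILP feasibility is NP-complete (LP relaxation is in P).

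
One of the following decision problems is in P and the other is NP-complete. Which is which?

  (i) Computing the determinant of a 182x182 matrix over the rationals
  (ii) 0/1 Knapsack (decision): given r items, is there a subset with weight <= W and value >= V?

(i) is P: Gaussian elimination runs in O(n^3).
(ii) is NP-complete: reduces from Subset Sum.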